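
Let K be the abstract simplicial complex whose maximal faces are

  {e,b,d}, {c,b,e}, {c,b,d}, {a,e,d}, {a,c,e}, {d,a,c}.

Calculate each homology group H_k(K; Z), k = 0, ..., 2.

Order the vertices as a < b < c < d < e. Listing each simplex with vertices in this order, K has dimension 2 with simplices:

  0-simplices (5): a, b, c, d, e
  1-simplices (9): ac, ad, ae, bc, bd, be, cd, ce, de
  2-simplices (6): acd, ace, ade, bcd, bce, bde

so the chain groups are C_0 ≅ Z^5, C_1 ≅ Z^9, C_2 ≅ Z^6.

The boundary map ∂_1: C_1 → C_0 is given by ∂[p,q] = [q] − [p]. For instance
  ∂be = e − b.
The 5×9 boundary matrix has rank 4 and Smith normal form diag(1,1,1,1).

∂_2: C_2 → C_1 sends each 2-simplex [p,q,r] to [q,r] − [p,r] + [p,q]. For instance
  ∂acd = cd − ad + ac,
  ∂bde = de − be + bd.
The 9×6 boundary matrix has rank 5 and Smith normal form diag(1,1,1,1,1).

Computing H_k = (kernel of ∂_k) / (image of ∂_{k+1}):

  H_0: rank C_0 − rank ∂_1 = 5 − 4 = 1, and the invariant factors of ∂_1 are all 1, so H_0 ≅ Z.
  H_1: rank ker ∂_1 − rank ∂_2 = (9 − 4) − 5 = 0, and the invariant factors of ∂_2 are all 1, so H_1 ≅ 0.
  H_2: rank ker ∂_2 − rank ∂_3 = (6 − 5) − 0 = 1, and there is no ∂_3, so H_2 ≅ Z.

As a check, the Euler characteristic is 5 − 9 + 6 = 2, which agrees with 1 − 0 + 1 = 2.

H_0 ≅ Z,  H_1 = 0,  H_2 ≅ Z.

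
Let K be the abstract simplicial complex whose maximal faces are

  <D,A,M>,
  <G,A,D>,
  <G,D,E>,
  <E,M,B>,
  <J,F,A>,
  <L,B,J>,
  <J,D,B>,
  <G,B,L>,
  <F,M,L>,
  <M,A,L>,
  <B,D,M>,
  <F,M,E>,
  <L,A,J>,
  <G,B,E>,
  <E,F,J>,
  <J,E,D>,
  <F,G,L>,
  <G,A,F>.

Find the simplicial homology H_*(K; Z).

H_0 = Z,  H_1 = Z × Z/2,  H_2 = 0.

Order the vertices as A < B < D < E < F < G < J < L < M. Listing each simplex with vertices in this order, K has dimension 2 with simplices:

  0-simplices (9): A, B, D, E, F, G, J, L, M
  1-simplices (27): AD, AF, AG, AJ, AL, AM, BD, BE, BG, BJ, BL, BM, DE, DG, DJ, DM, EF, EG, EJ, EM, FG, FJ, FL, FM, GL, JL, LM
  2-simplices (18): ADG, ADM, AFG, AFJ, AJL, ALM, BDJ, BDM, BEG, BEM, BGL, BJL, DEG, DEJ, EFJ, EFM, FGL, FLM

giving chain groups C_0 ≅ Z^9, C_1 ≅ Z^27, C_2 ≅ Z^18.

∂_1: C_1 → C_0 maps an edge to its endpoints' difference, ∂[p,q] = q − p. For instance
  ∂BL = L − B.
The resulting 9×27 matrix has rank 8, and its Smith normal form has invariant factors (1,1,1,1,1,1,1,1).

∂_2: C_2 → C_1 acts by ∂[p,q,r] = [q,r] − [p,r] + [p,q]. For instance
  ∂ADM = DM − AM + AD,
  ∂BGL = GL − BL + BG.
The 27×18 boundary matrix has rank 18 and Smith normal form diag(1,1,1,1,1,1,1,1,1,1,1,1,1,1,1,1,1,2).

From H_k ≅ ker(∂_k) / im(∂_{k+1}) we obtain:

  H_0: rank C_0 − rank ∂_1 = 9 − 8 = 1, and the invariant factors of ∂_1 are all 1, so H_0 = Z.
  H_1: rank ker ∂_1 − rank ∂_2 = (27 − 8) − 18 = 1, and ∂_2 has invariant factor 2 > 1, so H_1 = Z × Z/2.
  H_2: rank ker ∂_2 − rank ∂_3 = (18 − 18) − 0 = 0, and there is no ∂_3, so H_2 = 0.

As a check, the Euler characteristic is 9 − 27 + 18 = 0, which agrees with 1 − 1 + 0 = 0.
(K is a triangulation of the Klein bottle.)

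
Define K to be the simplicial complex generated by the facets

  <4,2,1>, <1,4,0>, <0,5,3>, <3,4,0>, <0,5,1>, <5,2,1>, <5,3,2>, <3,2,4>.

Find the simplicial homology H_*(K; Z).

H_0 = Z,  H_1 = 0,  H_2 = Z.

Order the vertices as 0 < 1 < 2 < 3 < 4 < 5. Listing each simplex with vertices in this order, K has dimension 2 with simplices:

  0-simplices (6): [0], [1], [2], [3], [4], [5]
  1-simplices (12): [0,1], [0,3], [0,4], [0,5], [1,2], [1,4], [1,5], [2,3], [2,4], [2,5], [3,4], [3,5]
  2-simplices (8): [0,1,4], [0,1,5], [0,3,4], [0,3,5], [1,2,4], [1,2,5], [2,3,4], [2,3,5]

giving chain groups C_0 ≅ Z^6, C_1 ≅ Z^12, C_2 ≅ Z^8.

∂_1: C_1 → C_0 maps an edge to its endpoints' difference, ∂[p,q] = q − p. For instance
  ∂[3,5] = [5] − [3].
The resulting 6×12 matrix has rank 5, and its Smith normal form has invariant factors (1,1,1,1,1).

Boundary ∂_2: C_2 → C_1 sends each 2-simplex [p,q,r] to [q,r] − [p,r] + [p,q]. For instance
  ∂[2,3,4] = [3,4] − [2,4] + [2,3],
  ∂[0,1,5] = [1,5] − [0,5] + [0,1].
This gives a 12×8 integer matrix of rank 7; reducing to Smith normal form yields diagonal entries (1,1,1,1,1,1,1).

Computing H_k = (kernel of ∂_k) / (image of ∂_{k+1}):

  H_0: rank C_0 − rank ∂_1 = 6 − 5 = 1, and the invariant factors of ∂_1 are all 1, so H_0 = Z.
  H_1: rank ker ∂_1 − rank ∂_2 = (12 − 5) − 7 = 0, and the invariant factors of ∂_2 are all 1, so H_1 = 0.
  H_2: rank ker ∂_2 − rank ∂_3 = (8 − 7) − 0 = 1, and there is no ∂_3, so H_2 = Z.

As a check, the Euler characteristic is 6 − 12 + 8 = 2, which agrees with 1 − 0 + 1 = 2.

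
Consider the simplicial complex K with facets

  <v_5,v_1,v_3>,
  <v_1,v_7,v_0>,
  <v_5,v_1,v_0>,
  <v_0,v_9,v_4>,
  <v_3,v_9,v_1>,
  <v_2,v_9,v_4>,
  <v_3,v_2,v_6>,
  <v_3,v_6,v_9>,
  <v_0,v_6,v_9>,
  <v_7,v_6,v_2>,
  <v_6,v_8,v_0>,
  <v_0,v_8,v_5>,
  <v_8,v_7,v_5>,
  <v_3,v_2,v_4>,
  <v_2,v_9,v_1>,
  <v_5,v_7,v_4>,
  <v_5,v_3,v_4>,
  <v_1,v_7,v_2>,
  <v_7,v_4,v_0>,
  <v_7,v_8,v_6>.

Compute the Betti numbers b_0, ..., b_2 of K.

Order the vertices as v_0 < v_1 < v_2 < v_3 < v_4 < v_5 < v_6 < v_7 < v_8 < v_9. Listing each simplex with vertices in this order, K has dimension 2 with simplices:

  0-simplices (10): [v_0], [v_1], [v_2], [v_3], [v_4], [v_5], [v_6], [v_7], [v_8], [v_9]
  1-simplices (30): (30 of them)
  2-simplices (20): (20 of them)

giving chain groups C_0 ≅ Z^10, C_1 ≅ Z^30, C_2 ≅ Z^20.

The boundary map ∂_1: C_1 → C_0 maps an edge to its endpoints' difference, ∂[p,q] = q − p.
The 10×30 boundary matrix has rank 9 and Smith normal form diag(1,1,1,1,1,1,1,1,1).

∂_2: C_2 → C_1 maps a triangle to the signed sum of its edges. For instance
  ∂[v_0,v_4,v_7] = [v_4,v_7] − [v_0,v_7] + [v_0,v_4],
  ∂[v_1,v_2,v_9] = [v_2,v_9] − [v_1,v_9] + [v_1,v_2].
This gives a 30×20 integer matrix of rank 20; reducing to Smith normal form yields diagonal entries (1,1,1,1,1,1,1,1,1,1,1,1,1,1,1,1,1,1,1,2).

Computing H_k = (kernel of ∂_k) / (image of ∂_{k+1}):

  H_0: rank C_0 − rank ∂_1 = 10 − 9 = 1, and the invariant factors of ∂_1 are all 1, so H_0 ≅ Z.
  H_1: rank ker ∂_1 − rank ∂_2 = (30 − 9) − 20 = 1, and ∂_2 has invariant factor 2 > 1, so H_1 ≅ Z ⊕ Z/2.
  H_2: rank ker ∂_2 − rank ∂_3 = (20 − 20) − 0 = 0, and there is no ∂_3, so H_2 ≅ 0.

(K is a triangulation of the Klein bottle.)

Hence the Betti numbers are b_0 = 1, b_1 = 1, b_2 = 0.

b_0 = 1, b_1 = 1, b_2 = 0.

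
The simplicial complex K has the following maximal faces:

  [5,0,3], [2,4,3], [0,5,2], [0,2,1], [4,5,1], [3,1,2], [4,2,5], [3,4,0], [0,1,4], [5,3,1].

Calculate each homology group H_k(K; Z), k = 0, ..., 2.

Fix the vertex order 0 < 1 < 2 < 3 < 4 < 5 and write every simplex with vertices in increasing order. Then dim K = 2 and the simplices of K are:

  0-simplices (6): [0], [1], [2], [3], [4], [5]
  1-simplices (15): [0,1], [0,2], [0,3], [0,4], [0,5], [1,2], [1,3], [1,4], [1,5], [2,3], [2,4], [2,5], [3,4], [3,5], [4,5]
  2-simplices (10): [0,1,2], [0,1,4], [0,2,5], [0,3,4], [0,3,5], [1,2,3], [1,3,5], [1,4,5], [2,3,4], [2,4,5]

Hence C_0 ≅ Z^6, C_1 ≅ Z^15, C_2 ≅ Z^10.

The boundary map ∂_1: C_1 → C_0 maps an edge to its endpoints' difference, ∂[p,q] = q − p. For instance
  ∂[2,3] = [3] − [2].
The resulting 6×15 matrix has rank 5, and its Smith normal form has invariant factors (1,1,1,1,1).

∂_2: C_2 → C_1 acts by ∂[p,q,r] = [q,r] − [p,r] + [p,q]. For instance
  ∂[0,1,2] = [1,2] − [0,2] + [0,1],
  ∂[0,3,4] = [3,4] − [0,4] + [0,3].
The 15×10 boundary matrix has rank 10 and Smith normal form diag(1,1,1,1,1,1,1,1,1,2).

Computing H_k = (kernel of ∂_k) / (image of ∂_{k+1}):

  H_0: rank C_0 − rank ∂_1 = 6 − 5 = 1, and the invariant factors of ∂_1 are all 1, so H_0 ≅ Z.
  H_1: rank ker ∂_1 − rank ∂_2 = (15 − 5) − 10 = 0, and ∂_2 has invariant factor 2 > 1, so H_1 ≅ Z/2Z.
  H_2: rank ker ∂_2 − rank ∂_3 = (10 − 10) − 0 = 0, and there is no ∂_3, so H_2 ≅ 0.

As a check, the Euler characteristic is 6 − 15 + 10 = 1, which agrees with 1 − 0 + 0 = 1.
(K is a triangulation of the real projective plane RP^2.)

H_0 ≅ Z,  H_1 ≅ Z/2Z,  H_2 = 0.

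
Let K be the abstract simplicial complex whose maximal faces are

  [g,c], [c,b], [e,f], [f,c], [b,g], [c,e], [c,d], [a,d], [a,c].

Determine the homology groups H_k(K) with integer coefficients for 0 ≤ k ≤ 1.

Take the total order a < b < c < d < e < f < g on the vertex set. Then K (dimension 1) consists of the simplices:

  0-simplices (7): a, b, c, d, e, f, g
  1-simplices (9): ac, ad, bc, bg, cd, ce, cf, cg, ef

giving chain groups C_0 ≅ Z^7, C_1 ≅ Z^9.

The boundary map ∂_1: C_1 → C_0 sends each edge [p,q] (with p < q) to q − p.
The resulting 7×9 matrix has rank 6, and its Smith normal form has invariant factors (1,1,1,1,1,1).

From H_k ≅ ker(∂_k) / im(∂_{k+1}) we obtain:

  H_0: rank C_0 − rank ∂_1 = 7 − 6 = 1, and the invariant factors of ∂_1 are all 1, so H_0 = Z.
  H_1: rank ker ∂_1 − rank ∂_2 = (9 − 6) − 0 = 3, and there is no ∂_2, so H_1 = Z^3.

(K is a triangulation of a wedge of 3 circles.)

H_0 = Z,  H_1 = Z^3.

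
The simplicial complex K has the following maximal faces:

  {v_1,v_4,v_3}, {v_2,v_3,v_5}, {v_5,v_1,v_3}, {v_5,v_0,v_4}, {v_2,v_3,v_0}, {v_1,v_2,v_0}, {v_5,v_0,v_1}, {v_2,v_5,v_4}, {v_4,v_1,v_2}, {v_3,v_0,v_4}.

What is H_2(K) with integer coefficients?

We work with the vertex ordering v_0 < v_1 < v_2 < v_3 < v_4 < v_5. The simplices of K, each written with vertices in increasing order, are:

  0-simplices (6): [v_0], [v_1], [v_2], [v_3], [v_4], [v_5]
  1-simplices (15): (15 of them)
  2-simplices (10): [v_0,v_1,v_2], [v_0,v_1,v_5], [v_0,v_2,v_3], [v_0,v_3,v_4], [v_0,v_4,v_5], [v_1,v_2,v_4], [v_1,v_3,v_4], [v_1,v_3,v_5], [v_2,v_3,v_5], [v_2,v_4,v_5]

Hence C_0 ≅ Z^6, C_1 ≅ Z^15, C_2 ≅ Z^10.

∂_1: C_1 → C_0 maps an edge to its endpoints' difference, ∂[p,q] = q − p. For instance
  ∂[v_1,v_4] = [v_4] − [v_1].
This gives a 6×15 integer matrix of rank 5; reducing to Smith normal form yields diagonal entries (1,1,1,1,1).

Boundary ∂_2: C_2 → C_1 sends each 2-simplex [p,q,r] to [q,r] − [p,r] + [p,q]. For instance
  ∂[v_1,v_3,v_4] = [v_3,v_4] − [v_1,v_4] + [v_1,v_3],
  ∂[v_0,v_4,v_5] = [v_4,v_5] − [v_0,v_5] + [v_0,v_4].
The 15×10 boundary matrix has rank 10 and Smith normal form diag(1,1,1,1,1,1,1,1,1,2).

From H_k ≅ ker(∂_k) / im(∂_{k+1}) we obtain:

  H_2: rank ker ∂_2 − rank ∂_3 = (10 − 10) − 0 = 0, and there is no ∂_3, so H_2 = 0.

(K is a triangulation of the real projective plane RP^2.)

H_2 ≅ 0.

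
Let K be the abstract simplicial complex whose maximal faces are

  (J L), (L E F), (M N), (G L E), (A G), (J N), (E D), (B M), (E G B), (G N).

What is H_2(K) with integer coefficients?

H_2 ≅ 0.

Take the total order A < B < D < E < F < G < J < L < M < N on the vertex set. Then K (dimension 2) consists of the simplices:

  0-simplices (10): A, B, D, E, F, G, J, L, M, N
  1-simplices (14): AG, BE, BG, BM, DE, EF, EG, EL, FL, GL, GN, JL, JN, MN
  2-simplices (3): BEG, EFL, EGL

giving chain groups C_0 ≅ Z^10, C_1 ≅ Z^14, C_2 ≅ Z^3.

The boundary map ∂_1: C_1 → C_0 sends each edge [p,q] (with p < q) to q − p.
As a 10×14 matrix over Z this has rank 9, with invariant factors (1,1,1,1,1,1,1,1,1).

∂_2: C_2 → C_1 acts by ∂[p,q,r] = [q,r] − [p,r] + [p,q]. For instance
  ∂EFL = FL − EL + EF,
  ∂EGL = GL − EL + EG.
This gives a 14×3 integer matrix of rank 3; reducing to Smith normal form yields diagonal entries (1,1,1).

Computing H_k = (kernel of ∂_k) / (image of ∂_{k+1}):

  H_2: rank ker ∂_2 − rank ∂_3 = (3 − 3) − 0 = 0, and there is no ∂_3, so H_2 = 0.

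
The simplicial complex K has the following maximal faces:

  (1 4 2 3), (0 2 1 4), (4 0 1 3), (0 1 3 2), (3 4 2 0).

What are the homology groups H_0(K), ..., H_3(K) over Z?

H_0 = Z,  H_1 = 0,  H_2 = 0,  H_3 = Z.

Take the total order 0 < 1 < 2 < 3 < 4 on the vertex set. Then K (dimension 3) consists of the simplices:

  0-simplices (5): [0], [1], [2], [3], [4]
  1-simplices (10): [0,1], [0,2], [0,3], [0,4], [1,2], [1,3], [1,4], [2,3], [2,4], [3,4]
  2-simplices (10): [0,1,2], [0,1,3], [0,1,4], [0,2,3], [0,2,4], [0,3,4], [1,2,3], [1,2,4], [1,3,4], [2,3,4]
  3-simplices (5): [0,1,2,3], [0,1,2,4], [0,1,3,4], [0,2,3,4], [1,2,3,4]

giving chain groups C_0 ≅ Z^5, C_1 ≅ Z^10, C_2 ≅ Z^10, C_3 ≅ Z^5.

Boundary ∂_1: C_1 → C_0 is given by ∂[p,q] = [q] − [p]. For instance
  ∂[0,3] = [3] − [0].
This gives a 5×10 integer matrix of rank 4; reducing to Smith normal form yields diagonal entries (1,1,1,1).

The boundary map ∂_2: C_2 → C_1 sends each 2-simplex [p,q,r] to [q,r] − [p,r] + [p,q]. For instance
  ∂[1,2,3] = [2,3] − [1,3] + [1,2],
  ∂[0,2,4] = [2,4] − [0,4] + [0,2].
This gives a 10×10 integer matrix of rank 6; reducing to Smith normal form yields diagonal entries (1,1,1,1,1,1).

∂_3: C_3 → C_2 sends each 3-simplex σ to the alternating sum Σ_i (−1)^i (σ with its i-th vertex removed). For instance
  ∂[1,2,3,4] = [2,3,4] − [1,3,4] + [1,2,4] − [1,2,3],
  ∂[0,1,2,3] = [1,2,3] − [0,2,3] + [0,1,3] − [0,1,2].
The 10×5 boundary matrix has rank 4 and Smith normal form diag(1,1,1,1).

From H_k ≅ ker(∂_k) / im(∂_{k+1}) we obtain:

  H_0: rank C_0 − rank ∂_1 = 5 − 4 = 1, and the invariant factors of ∂_1 are all 1, so H_0 ≅ Z.
  H_1: rank ker ∂_1 − rank ∂_2 = (10 − 4) − 6 = 0, and the invariant factors of ∂_2 are all 1, so H_1 ≅ 0.
  H_2: rank ker ∂_2 − rank ∂_3 = (10 − 6) − 4 = 0, and the invariant factors of ∂_3 are all 1, so H_2 ≅ 0.
  H_3: rank ker ∂_3 − rank ∂_4 = (5 − 4) − 0 = 1, and there is no ∂_4, so H_3 ≅ Z.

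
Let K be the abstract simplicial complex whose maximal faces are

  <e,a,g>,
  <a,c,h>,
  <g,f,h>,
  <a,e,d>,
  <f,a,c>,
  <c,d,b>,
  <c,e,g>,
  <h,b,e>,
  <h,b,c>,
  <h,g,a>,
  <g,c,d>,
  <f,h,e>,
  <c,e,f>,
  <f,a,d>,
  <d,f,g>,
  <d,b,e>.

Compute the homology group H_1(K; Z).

We work with the vertex ordering a < b < c < d < e < f < g < h. The simplices of K, each written with vertices in increasing order, are:

  0-simplices (8): a, b, c, d, e, f, g, h
  1-simplices (24): ac, ad, ae, af, ag, ah, bc, bd, be, bh, cd, ce, cf, cg, ch, de, df, dg, ef, eg, eh, fg, fh, gh
  2-simplices (16): acf, ach, ade, adf, aeg, agh, bcd, bch, bde, beh, cdg, cef, ceg, dfg, efh, fgh

giving chain groups C_0 ≅ Z^8, C_1 ≅ Z^24, C_2 ≅ Z^16.

Boundary ∂_1: C_1 → C_0 sends each edge [p,q] (with p < q) to q − p.
The resulting 8×24 matrix has rank 7, and its Smith normal form has invariant factors (1,1,1,1,1,1,1).

Boundary ∂_2: C_2 → C_1 acts by ∂[p,q,r] = [q,r] − [p,r] + [p,q]. For instance
  ∂acf = cf − af + ac,
  ∂efh = fh − eh + ef.
The 24×16 boundary matrix has rank 15 and Smith normal form diag(1,1,1,1,1,1,1,1,1,1,1,1,1,1,1).

Now H_k = ker ∂_k / im ∂_{k+1}, so:

  H_1: rank ker ∂_1 − rank ∂_2 = (24 − 7) − 15 = 2, and the invariant factors of ∂_2 are all 1, so H_1 ≅ Z^2.

H_1 ≅ Z^2.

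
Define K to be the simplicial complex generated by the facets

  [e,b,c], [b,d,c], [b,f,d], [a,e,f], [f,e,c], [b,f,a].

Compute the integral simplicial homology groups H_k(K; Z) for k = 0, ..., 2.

H_0 = Z,  H_1 = Z,  H_2 = 0.

Order the vertices as a < b < c < d < e < f. Listing each simplex with vertices in this order, K has dimension 2 with simplices:

  0-simplices (6): a, b, c, d, e, f
  1-simplices (12): ab, ae, af, bc, bd, be, bf, cd, ce, cf, df, ef
  2-simplices (6): abf, aef, bcd, bce, bdf, cef

giving chain groups C_0 ≅ Z^6, C_1 ≅ Z^12, C_2 ≅ Z^6.

Boundary ∂_1: C_1 → C_0 sends each edge [p,q] (with p < q) to q − p. For instance
  ∂bc = c − b.
This gives a 6×12 integer matrix of rank 5; reducing to Smith normal form yields diagonal entries (1,1,1,1,1).

Boundary ∂_2: C_2 → C_1 sends each 2-simplex [p,q,r] to [q,r] − [p,r] + [p,q]. For instance
  ∂cef = ef − cf + ce,
  ∂abf = bf − af + ab.
The resulting 12×6 matrix has rank 6, and its Smith normal form has invariant factors (1,1,1,1,1,1).

From H_k ≅ ker(∂_k) / im(∂_{k+1}) we obtain:

  H_0: rank C_0 − rank ∂_1 = 6 − 5 = 1, and the invariant factors of ∂_1 are all 1, so H_0 ≅ Z.
  H_1: rank ker ∂_1 − rank ∂_2 = (12 − 5) − 6 = 1, and the invariant factors of ∂_2 are all 1, so H_1 ≅ Z.
  H_2: rank ker ∂_2 − rank ∂_3 = (6 − 6) − 0 = 0, and there is no ∂_3, so H_2 ≅ 0.

As a check, the Euler characteristic is 6 − 12 + 6 = 0, which agrees with 1 − 1 + 0 = 0.
(K is a triangulation of the cylinder S^1 x I.)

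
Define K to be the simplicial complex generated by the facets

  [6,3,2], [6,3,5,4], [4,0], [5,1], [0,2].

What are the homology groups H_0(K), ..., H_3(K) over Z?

Order the vertices as 0 < 1 < 2 < 3 < 4 < 5 < 6. Listing each simplex with vertices in this order, K has dimension 3 with simplices:

  0-simplices (7): [0], [1], [2], [3], [4], [5], [6]
  1-simplices (11): [0,2], [0,4], [1,5], [2,3], [2,6], [3,4], [3,5], [3,6], [4,5], [4,6], [5,6]
  2-simplices (5): [2,3,6], [3,4,5], [3,4,6], [3,5,6], [4,5,6]
  3-simplices (1): [3,4,5,6]

so the chain groups are C_0 ≅ Z^7, C_1 ≅ Z^11, C_2 ≅ Z^5, C_3 ≅ Z^1.

∂_1: C_1 → C_0 is given by ∂[p,q] = [q] − [p].
This gives a 7×11 integer matrix of rank 6; reducing to Smith normal form yields diagonal entries (1,1,1,1,1,1).

The boundary map ∂_2: C_2 → C_1 sends each 2-simplex [p,q,r] to [q,r] − [p,r] + [p,q]. For instance
  ∂[3,4,6] = [4,6] − [3,6] + [3,4],
  ∂[3,4,5] = [4,5] − [3,5] + [3,4].
The 11×5 boundary matrix has rank 4 and Smith normal form diag(1,1,1,1).

Boundary ∂_3: C_3 → C_2 sends each 3-simplex σ to the alternating sum Σ_i (−1)^i (σ with its i-th vertex removed). For instance
  ∂[3,4,5,6] = [4,5,6] − [3,5,6] + [3,4,6] − [3,4,5].
This gives a 5×1 integer matrix of rank 1; reducing to Smith normal form yields diagonal entries (1).

From H_k ≅ ker(∂_k) / im(∂_{k+1}) we obtain:

  H_0: rank C_0 − rank ∂_1 = 7 − 6 = 1, and the invariant factors of ∂_1 are all 1, so H_0 = Z.
  H_1: rank ker ∂_1 − rank ∂_2 = (11 − 6) − 4 = 1, and the invariant factors of ∂_2 are all 1, so H_1 = Z.
  H_2: rank ker ∂_2 − rank ∂_3 = (5 − 4) − 1 = 0, and the invariant factors of ∂_3 are all 1, so H_2 = 0.
  H_3: rank ker ∂_3 − rank ∂_4 = (1 − 1) − 0 = 0, and there is no ∂_4, so H_3 = 0.

H_0 ≅ Z,  H_1 ≅ Z,  H_2 = 0,  H_3 = 0.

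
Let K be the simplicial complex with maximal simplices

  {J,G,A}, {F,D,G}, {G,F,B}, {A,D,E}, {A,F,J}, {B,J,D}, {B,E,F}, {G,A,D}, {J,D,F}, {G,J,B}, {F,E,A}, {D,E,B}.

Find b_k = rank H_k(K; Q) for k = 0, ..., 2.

b_0 = 1, b_1 = 0, b_2 = 0.

K has 7 vertices, 18 edges, 12 triangles.
rank ∂_0 = 0, rank ∂_1 = 6 ⇒ b_0 = 7 − 0 − 6 = 1; all invariant factors of ∂_1 are 1 so no torsion. So H_0 ≅ Z.
rank ∂_1 = 6, rank ∂_2 = 12 ⇒ b_1 = 18 − 6 − 12 = 0; ∂_2 has invariant factor(s) [2] giving torsion. So H_1 ≅ Z/2Z.
rank ∂_2 = 12, rank ∂_3 = 0 ⇒ b_2 = 12 − 12 − 0 = 0. So H_2 ≅ 0.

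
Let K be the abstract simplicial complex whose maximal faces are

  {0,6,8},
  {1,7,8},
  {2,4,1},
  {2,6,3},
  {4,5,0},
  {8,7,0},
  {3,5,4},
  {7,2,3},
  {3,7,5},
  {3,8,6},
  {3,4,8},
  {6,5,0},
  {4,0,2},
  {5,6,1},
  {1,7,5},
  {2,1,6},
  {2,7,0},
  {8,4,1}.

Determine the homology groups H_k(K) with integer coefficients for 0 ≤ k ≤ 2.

H_0 = Z,  H_1 = Z^2,  H_2 = Z.

We work with the vertex ordering 0 < 1 < 2 < 3 < 4 < 5 < 6 < 7 < 8. The simplices of K, each written with vertices in increasing order, are:

  0-simplices (9): [0], [1], [2], [3], [4], [5], [6], [7], [8]
  1-simplices (27): (27 of them)
  2-simplices (18): [0,2,4], [0,2,7], [0,4,5], [0,5,6], [0,6,8], [0,7,8], [1,2,4], [1,2,6], [1,4,8], [1,5,6], [1,5,7], [1,7,8], [2,3,6], [2,3,7], [3,4,5], [3,4,8], [3,5,7], [3,6,8]

Hence C_0 ≅ Z^9, C_1 ≅ Z^27, C_2 ≅ Z^18.

The boundary map ∂_1: C_1 → C_0 is given by ∂[p,q] = [q] − [p]. For instance
  ∂[2,3] = [3] − [2].
The resulting 9×27 matrix has rank 8, and its Smith normal form has invariant factors (1,1,1,1,1,1,1,1).

The boundary map ∂_2: C_2 → C_1 maps a triangle to the signed sum of its edges. For instance
  ∂[0,5,6] = [5,6] − [0,6] + [0,5],
  ∂[1,7,8] = [7,8] − [1,8] + [1,7].
As a 27×18 matrix over Z this has rank 17, with invariant factors (1,1,1,1,1,1,1,1,1,1,1,1,1,1,1,1,1).

From H_k ≅ ker(∂_k) / im(∂_{k+1}) we obtain:

  H_0: rank C_0 − rank ∂_1 = 9 − 8 = 1, and the invariant factors of ∂_1 are all 1, so H_0 ≅ Z.
  H_1: rank ker ∂_1 − rank ∂_2 = (27 − 8) − 17 = 2, and the invariant factors of ∂_2 are all 1, so H_1 ≅ Z^2.
  H_2: rank ker ∂_2 − rank ∂_3 = (18 − 17) − 0 = 1, and there is no ∂_3, so H_2 ≅ Z.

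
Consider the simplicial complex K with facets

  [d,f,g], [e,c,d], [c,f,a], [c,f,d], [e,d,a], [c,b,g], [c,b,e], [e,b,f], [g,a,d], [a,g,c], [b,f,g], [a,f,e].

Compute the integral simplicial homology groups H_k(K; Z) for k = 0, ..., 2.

Fix the vertex order a < b < c < d < e < f < g and write every simplex with vertices in increasing order. Then dim K = 2 and the simplices of K are:

  0-simplices (7): a, b, c, d, e, f, g
  1-simplices (18): ac, ad, ae, af, ag, bc, be, bf, bg, cd, ce, cf, cg, de, df, dg, ef, fg
  2-simplices (12): acf, acg, ade, adg, aef, bce, bcg, bef, bfg, cde, cdf, dfg

Hence C_0 ≅ Z^7, C_1 ≅ Z^18, C_2 ≅ Z^12.

∂_1: C_1 → C_0 is given by ∂[p,q] = [q] − [p]. For instance
  ∂dg = g − d.
As a 7×18 matrix over Z this has rank 6, with invariant factors (1,1,1,1,1,1).

Boundary ∂_2: C_2 → C_1 acts by ∂[p,q,r] = [q,r] − [p,r] + [p,q]. For instance
  ∂bcg = cg − bg + bc,
  ∂ade = de − ae + ad.
This gives a 18×12 integer matrix of rank 12; reducing to Smith normal form yields diagonal entries (1,1,1,1,1,1,1,1,1,1,1,2).

Computing H_k = (kernel of ∂_k) / (image of ∂_{k+1}):

  H_0: rank C_0 − rank ∂_1 = 7 − 6 = 1, and the invariant factors of ∂_1 are all 1, so H_0 = Z.
  H_1: rank ker ∂_1 − rank ∂_2 = (18 − 6) − 12 = 0, and ∂_2 has invariant factor 2 > 1, so H_1 = Z/2.
  H_2: rank ker ∂_2 − rank ∂_3 = (12 − 12) − 0 = 0, and there is no ∂_3, so H_2 = 0.

H_0 = Z,  H_1 = Z/2,  H_2 = 0.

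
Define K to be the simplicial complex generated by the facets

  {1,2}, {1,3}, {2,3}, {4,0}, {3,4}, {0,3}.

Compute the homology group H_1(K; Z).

H_1 = Z^2.

Fix the vertex order 0 < 1 < 2 < 3 < 4 and write every simplex with vertices in increasing order. Then dim K = 1 and the simplices of K are:

  0-simplices (5): [0], [1], [2], [3], [4]
  1-simplices (6): [0,3], [0,4], [1,2], [1,3], [2,3], [3,4]

so the chain groups are C_0 ≅ Z^5, C_1 ≅ Z^6.

Boundary ∂_1: C_1 → C_0 maps an edge to its endpoints' difference, ∂[p,q] = q − p. For instance
  ∂[0,3] = [3] − [0].
This gives a 5×6 integer matrix of rank 4; reducing to Smith normal form yields diagonal entries (1,1,1,1).

From H_k ≅ ker(∂_k) / im(∂_{k+1}) we obtain:

  H_1: rank ker ∂_1 − rank ∂_2 = (6 − 4) − 0 = 2, and there is no ∂_2, so H_1 = Z^2.

(K is a triangulation of a wedge of 2 circles.)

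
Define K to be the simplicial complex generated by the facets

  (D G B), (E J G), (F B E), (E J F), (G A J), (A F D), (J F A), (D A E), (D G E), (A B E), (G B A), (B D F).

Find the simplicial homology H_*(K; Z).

Fix the vertex order A < B < D < E < F < G < J and write every simplex with vertices in increasing order. Then dim K = 2 and the simplices of K are:

  0-simplices (7): A, B, D, E, F, G, J
  1-simplices (18): AB, AD, AE, AF, AG, AJ, BD, BE, BF, BG, DE, DF, DG, EF, EG, EJ, FJ, GJ
  2-simplices (12): ABE, ABG, ADE, ADF, AFJ, AGJ, BDF, BDG, BEF, DEG, EFJ, EGJ

Hence C_0 ≅ Z^7, C_1 ≅ Z^18, C_2 ≅ Z^12.

The boundary map ∂_1: C_1 → C_0 is given by ∂[p,q] = [q] − [p]. For instance
  ∂AJ = J − A.
As a 7×18 matrix over Z this has rank 6, with invariant factors (1,1,1,1,1,1).

The boundary map ∂_2: C_2 → C_1 maps a triangle to the signed sum of its edges. For instance
  ∂ABG = BG − AG + AB,
  ∂ADE = DE − AE + AD.
The 18×12 boundary matrix has rank 12 and Smith normal form diag(1,1,1,1,1,1,1,1,1,1,1,2).

Now H_k = ker ∂_k / im ∂_{k+1}, so:

  H_0: rank C_0 − rank ∂_1 = 7 − 6 = 1, and the invariant factors of ∂_1 are all 1, so H_0 ≅ Z.
  H_1: rank ker ∂_1 − rank ∂_2 = (18 − 6) − 12 = 0, and ∂_2 has invariant factor 2 > 1, so H_1 ≅ Z/2Z.
  H_2: rank ker ∂_2 − rank ∂_3 = (12 − 12) − 0 = 0, and there is no ∂_3, so H_2 ≅ 0.

As a check, the Euler characteristic is 7 − 18 + 12 = 1, which agrees with 1 − 0 + 0 = 1.

H_0 ≅ Z,  H_1 ≅ Z/2Z,  H_2 = 0.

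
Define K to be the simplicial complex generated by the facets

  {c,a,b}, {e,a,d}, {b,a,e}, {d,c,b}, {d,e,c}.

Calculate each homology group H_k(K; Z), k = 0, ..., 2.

Order the vertices as a < b < c < d < e. Listing each simplex with vertices in this order, K has dimension 2 with simplices:

  0-simplices (5): a, b, c, d, e
  1-simplices (10): ab, ac, ad, ae, bc, bd, be, cd, ce, de
  2-simplices (5): abc, abe, ade, bcd, cde

Hence C_0 ≅ Z^5, C_1 ≅ Z^10, C_2 ≅ Z^5.

∂_1: C_1 → C_0 sends each edge [p,q] (with p < q) to q − p.
The resulting 5×10 matrix has rank 4, and its Smith normal form has invariant factors (1,1,1,1).

Boundary ∂_2: C_2 → C_1 acts by ∂[p,q,r] = [q,r] − [p,r] + [p,q]. For instance
  ∂ade = de − ae + ad,
  ∂cde = de − ce + cd.
The 10×5 boundary matrix has rank 5 and Smith normal form diag(1,1,1,1,1).

Computing H_k = (kernel of ∂_k) / (image of ∂_{k+1}):

  H_0: rank C_0 − rank ∂_1 = 5 − 4 = 1, and the invariant factors of ∂_1 are all 1, so H_0 = Z.
  H_1: rank ker ∂_1 − rank ∂_2 = (10 − 4) − 5 = 1, and the invariant factors of ∂_2 are all 1, so H_1 = Z.
  H_2: rank ker ∂_2 − rank ∂_3 = (5 − 5) − 0 = 0, and there is no ∂_3, so H_2 = 0.

H_0 ≅ Z,  H_1 ≅ Z,  H_2 = 0.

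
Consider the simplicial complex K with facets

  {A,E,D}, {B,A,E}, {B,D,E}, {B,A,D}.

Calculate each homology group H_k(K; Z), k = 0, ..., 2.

Order the vertices as A < B < D < E. Listing each simplex with vertices in this order, K has dimension 2 with simplices:

  0-simplices (4): A, B, D, E
  1-simplices (6): AB, AD, AE, BD, BE, DE
  2-simplices (4): ABD, ABE, ADE, BDE

Hence C_0 ≅ Z^4, C_1 ≅ Z^6, C_2 ≅ Z^4.

Boundary ∂_1: C_1 → C_0 sends each edge [p,q] (with p < q) to q − p.
As a 4×6 matrix over Z this has rank 3, with invariant factors (1,1,1).

Boundary ∂_2: C_2 → C_1 sends each 2-simplex [p,q,r] to [q,r] − [p,r] + [p,q]. For instance
  ∂ADE = DE − AE + AD,
  ∂ABD = BD − AD + AB.
As a 6×4 matrix over Z this has rank 3, with invariant factors (1,1,1).

From H_k ≅ ker(∂_k) / im(∂_{k+1}) we obtain:

  H_0: rank C_0 − rank ∂_1 = 4 − 3 = 1, and the invariant factors of ∂_1 are all 1, so H_0 ≅ Z.
  H_1: rank ker ∂_1 − rank ∂_2 = (6 − 3) − 3 = 0, and the invariant factors of ∂_2 are all 1, so H_1 ≅ 0.
  H_2: rank ker ∂_2 − rank ∂_3 = (4 − 3) − 0 = 1, and there is no ∂_3, so H_2 ≅ Z.

H_0 ≅ Z,  H_1 = 0,  H_2 ≅ Z.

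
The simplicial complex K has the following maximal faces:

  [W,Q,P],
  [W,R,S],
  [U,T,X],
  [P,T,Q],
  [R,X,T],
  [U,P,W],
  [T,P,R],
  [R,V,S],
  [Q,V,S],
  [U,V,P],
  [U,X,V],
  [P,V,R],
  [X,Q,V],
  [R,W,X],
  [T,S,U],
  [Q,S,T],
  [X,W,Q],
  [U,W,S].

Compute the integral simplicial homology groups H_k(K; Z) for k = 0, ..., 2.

Order the vertices as P < Q < R < S < T < U < V < W < X. Listing each simplex with vertices in this order, K has dimension 2 with simplices:

  0-simplices (9): P, Q, R, S, T, U, V, W, X
  1-simplices (27): PQ, PR, PT, PU, PV, PW, QS, QT, QV, QW, QX, RS, RT, RV, RW, RX, ST, SU, SV, SW, TU, TX, UV, UW, UX, VX, WX
  2-simplices (18): PQT, PQW, PRT, PRV, PUV, PUW, QST, QSV, QVX, QWX, RSV, RSW, RTX, RWX, STU, SUW, TUX, UVX

Hence C_0 ≅ Z^9, C_1 ≅ Z^27, C_2 ≅ Z^18.

Boundary ∂_1: C_1 → C_0 maps an edge to its endpoints' difference, ∂[p,q] = q − p. For instance
  ∂RW = W − R.
The 9×27 boundary matrix has rank 8 and Smith normal form diag(1,1,1,1,1,1,1,1).

Boundary ∂_2: C_2 → C_1 maps a triangle to the signed sum of its edges. For instance
  ∂QSV = SV − QV + QS,
  ∂QST = ST − QT + QS.
As a 27×18 matrix over Z this has rank 17, with invariant factors (1,1,1,1,1,1,1,1,1,1,1,1,1,1,1,1,1).

From H_k ≅ ker(∂_k) / im(∂_{k+1}) we obtain:

  H_0: rank C_0 − rank ∂_1 = 9 − 8 = 1, and the invariant factors of ∂_1 are all 1, so H_0 ≅ Z.
  H_1: rank ker ∂_1 − rank ∂_2 = (27 − 8) − 17 = 2, and the invariant factors of ∂_2 are all 1, so H_1 ≅ Z^2.
  H_2: rank ker ∂_2 − rank ∂_3 = (18 − 17) − 0 = 1, and there is no ∂_3, so H_2 ≅ Z.

H_0 = Z,  H_1 = Z^2,  H_2 = Z.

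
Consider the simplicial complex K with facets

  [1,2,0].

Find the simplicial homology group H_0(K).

H_0 = Z.

K has 3 vertices, 3 edges, 1 triangle.
rank ∂_0 = 0, rank ∂_1 = 2 ⇒ b_0 = 3 − 0 − 2 = 1; all invariant factors of ∂_1 are 1 so no torsion. So H_0 ≅ Z.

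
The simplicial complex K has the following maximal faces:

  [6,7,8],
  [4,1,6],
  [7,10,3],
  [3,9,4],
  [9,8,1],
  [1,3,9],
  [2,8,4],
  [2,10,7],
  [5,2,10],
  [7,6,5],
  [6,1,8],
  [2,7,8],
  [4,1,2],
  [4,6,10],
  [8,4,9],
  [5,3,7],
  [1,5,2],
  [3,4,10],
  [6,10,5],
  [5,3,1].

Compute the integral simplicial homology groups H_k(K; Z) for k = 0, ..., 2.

H_0 = Z,  H_1 = Z × Z/2,  H_2 = 0.

We work with the vertex ordering 1 < 2 < 3 < 4 < 5 < 6 < 7 < 8 < 9 < 10. The simplices of K, each written with vertices in increasing order, are:

  0-simplices (10): [1], [2], [3], [4], [5], [6], [7], [8], [9], [10]
  1-simplices (30): (30 of them)
  2-simplices (20): (20 of them)

Hence C_0 ≅ Z^10, C_1 ≅ Z^30, C_2 ≅ Z^20.

Boundary ∂_1: C_1 → C_0 is given by ∂[p,q] = [q] − [p]. For instance
  ∂[7,10] = [10] − [7].
As a 10×30 matrix over Z this has rank 9, with invariant factors (1,1,1,1,1,1,1,1,1).

Boundary ∂_2: C_2 → C_1 maps a triangle to the signed sum of its edges. For instance
  ∂[1,2,4] = [2,4] − [1,4] + [1,2],
  ∂[3,5,7] = [5,7] − [3,7] + [3,5].
This gives a 30×20 integer matrix of rank 20; reducing to Smith normal form yields diagonal entries (1,1,1,1,1,1,1,1,1,1,1,1,1,1,1,1,1,1,1,2).

Computing H_k = (kernel of ∂_k) / (image of ∂_{k+1}):

  H_0: rank C_0 − rank ∂_1 = 10 − 9 = 1, and the invariant factors of ∂_1 are all 1, so H_0 ≅ Z.
  H_1: rank ker ∂_1 − rank ∂_2 = (30 − 9) − 20 = 1, and ∂_2 has invariant factor 2 > 1, so H_1 ≅ Z × Z/2.
  H_2: rank ker ∂_2 − rank ∂_3 = (20 − 20) − 0 = 0, and there is no ∂_3, so H_2 ≅ 0.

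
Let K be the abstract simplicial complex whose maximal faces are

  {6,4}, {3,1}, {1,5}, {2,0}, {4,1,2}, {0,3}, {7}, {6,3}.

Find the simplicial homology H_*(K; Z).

Take the total order 0 < 1 < 2 < 3 < 4 < 5 < 6 < 7 on the vertex set. Then K (dimension 2) consists of the simplices:

  0-simplices (8): [0], [1], [2], [3], [4], [5], [6], [7]
  1-simplices (9): [0,2], [0,3], [1,2], [1,3], [1,4], [1,5], [2,4], [3,6], [4,6]
  2-simplices (1): [1,2,4]

giving chain groups C_0 ≅ Z^8, C_1 ≅ Z^9, C_2 ≅ Z^1.

Boundary ∂_1: C_1 → C_0 sends each edge [p,q] (with p < q) to q − p. For instance
  ∂[3,6] = [6] − [3].
The 8×9 boundary matrix has rank 6 and Smith normal form diag(1,1,1,1,1,1).

∂_2: C_2 → C_1 acts by ∂[p,q,r] = [q,r] − [p,r] + [p,q]. For instance
  ∂[1,2,4] = [2,4] − [1,4] + [1,2].
The 9×1 boundary matrix has rank 1 and Smith normal form diag(1).

Reading off H_k = ker ∂_k / im ∂_{k+1}:

  H_0: rank C_0 − rank ∂_1 = 8 − 6 = 2, and the invariant factors of ∂_1 are all 1, so H_0 ≅ Z^2.
  H_1: rank ker ∂_1 − rank ∂_2 = (9 − 6) − 1 = 2, and the invariant factors of ∂_2 are all 1, so H_1 ≅ Z^2.
  H_2: rank ker ∂_2 − rank ∂_3 = (1 − 1) − 0 = 0, and there is no ∂_3, so H_2 ≅ 0.

H_0 = Z^2,  H_1 = Z^2,  H_2 = 0.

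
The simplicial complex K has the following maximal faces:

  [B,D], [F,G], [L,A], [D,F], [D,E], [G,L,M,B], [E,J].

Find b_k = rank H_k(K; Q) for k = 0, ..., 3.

b_0 = 1, b_1 = 1, b_2 = 0, b_3 = 0.

Take the total order A < B < D < E < F < G < J < L < M on the vertex set. Then K (dimension 3) consists of the simplices:

  0-simplices (9): A, B, D, E, F, G, J, L, M
  1-simplices (12): AL, BD, BG, BL, BM, DE, DF, EJ, FG, GL, GM, LM
  2-simplices (4): BGL, BGM, BLM, GLM
  3-simplices (1): BGLM

giving chain groups C_0 ≅ Z^9, C_1 ≅ Z^12, C_2 ≅ Z^4, C_3 ≅ Z^1.

∂_1: C_1 → C_0 is given by ∂[p,q] = [q] − [p].
The 9×12 boundary matrix has rank 8 and Smith normal form diag(1,1,1,1,1,1,1,1).

∂_2: C_2 → C_1 maps a triangle to the signed sum of its edges. For instance
  ∂GLM = LM − GM + GL,
  ∂BGM = GM − BM + BG.
As a 12×4 matrix over Z this has rank 3, with invariant factors (1,1,1).

Boundary ∂_3: C_3 → C_2 sends each 3-simplex σ to the alternating sum Σ_i (−1)^i (σ with its i-th vertex removed). For instance
  ∂BGLM = GLM − BLM + BGM − BGL.
As a 4×1 matrix over Z this has rank 1, with invariant factors (1).

Reading off H_k = ker ∂_k / im ∂_{k+1}:

  H_0: rank C_0 − rank ∂_1 = 9 − 8 = 1, and the invariant factors of ∂_1 are all 1, so H_0 ≅ Z.
  H_1: rank ker ∂_1 − rank ∂_2 = (12 − 8) − 3 = 1, and the invariant factors of ∂_2 are all 1, so H_1 ≅ Z.
  H_2: rank ker ∂_2 − rank ∂_3 = (4 − 3) − 1 = 0, and the invariant factors of ∂_3 are all 1, so H_2 ≅ 0.
  H_3: rank ker ∂_3 − rank ∂_4 = (1 − 1) − 0 = 0, and there is no ∂_4, so H_3 ≅ 0.

As a check, the Euler characteristic is 9 − 12 + 4 − 1 = 0, which agrees with 1 − 1 + 0 − 0 = 0.

Hence the Betti numbers are b_0 = 1, b_1 = 1, b_2 = 0, b_3 = 0.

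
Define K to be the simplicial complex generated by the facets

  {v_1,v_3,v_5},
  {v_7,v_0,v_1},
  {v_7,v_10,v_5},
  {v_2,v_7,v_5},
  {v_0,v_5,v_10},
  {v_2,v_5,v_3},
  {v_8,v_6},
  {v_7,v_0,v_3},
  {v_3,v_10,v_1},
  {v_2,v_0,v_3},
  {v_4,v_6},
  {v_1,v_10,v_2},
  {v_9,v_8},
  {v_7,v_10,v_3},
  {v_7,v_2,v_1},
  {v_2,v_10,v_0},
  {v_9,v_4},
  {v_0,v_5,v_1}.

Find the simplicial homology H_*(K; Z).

Take the total order v_0 < v_1 < v_2 < v_3 < v_4 < v_5 < v_6 < v_7 < v_8 < v_9 < v_10 on the vertex set. Then K (dimension 2) consists of the simplices:

  0-simplices (11): [v_0], [v_1], [v_2], [v_3], [v_4], [v_5], [v_6], [v_7], [v_8], [v_9], [v_10]
  1-simplices (25): (25 of them)
  2-simplices (14): (14 of them)

so the chain groups are C_0 ≅ Z^11, C_1 ≅ Z^25, C_2 ≅ Z^14.

Boundary ∂_1: C_1 → C_0 maps an edge to its endpoints' difference, ∂[p,q] = q − p. For instance
  ∂[v_6,v_8] = [v_8] − [v_6].
As a 11×25 matrix over Z this has rank 9, with invariant factors (1,1,1,1,1,1,1,1,1).

∂_2: C_2 → C_1 acts by ∂[p,q,r] = [q,r] − [p,r] + [p,q]. For instance
  ∂[v_0,v_2,v_3] = [v_2,v_3] − [v_0,v_3] + [v_0,v_2],
  ∂[v_2,v_3,v_5] = [v_3,v_5] − [v_2,v_5] + [v_2,v_3].
The 25×14 boundary matrix has rank 13 and Smith normal form diag(1,1,1,1,1,1,1,1,1,1,1,1,1).

From H_k ≅ ker(∂_k) / im(∂_{k+1}) we obtain:

  H_0: rank C_0 − rank ∂_1 = 11 − 9 = 2, and the invariant factors of ∂_1 are all 1, so H_0 = Z^2.
  H_1: rank ker ∂_1 − rank ∂_2 = (25 − 9) − 13 = 3, and the invariant factors of ∂_2 are all 1, so H_1 = Z^3.
  H_2: rank ker ∂_2 − rank ∂_3 = (14 − 13) − 0 = 1, and there is no ∂_3, so H_2 = Z.

(K is a triangulation of the disjoint union of the torus T^2 and the circle S^1.)

H_0 ≅ Z^2,  H_1 ≅ Z^3,  H_2 ≅ Z.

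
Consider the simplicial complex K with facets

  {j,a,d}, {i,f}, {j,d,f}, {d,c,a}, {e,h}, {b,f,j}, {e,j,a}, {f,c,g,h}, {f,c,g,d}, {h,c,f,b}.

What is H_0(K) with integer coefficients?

H_0 = Z.

Order the vertices as a < b < c < d < e < f < g < h < i < j. Listing each simplex with vertices in this order, K has dimension 3 with simplices:

  0-simplices (10): a, b, c, d, e, f, g, h, i, j
  1-simplices (22): ac, ad, ae, aj, bc, bf, bh, bj, cd, cf, cg, ch, df, dg, dj, eh, ej, fg, fh, fi, fj, gh
  2-simplices (15): acd, adj, aej, bcf, bch, bfh, bfj, cdf, cdg, cfg, cfh, cgh, dfg, dfj, fgh
  3-simplices (3): bcfh, cdfg, cfgh

giving chain groups C_0 ≅ Z^10, C_1 ≅ Z^22, C_2 ≅ Z^15, C_3 ≅ Z^3.

Boundary ∂_1: C_1 → C_0 maps an edge to its endpoints' difference, ∂[p,q] = q − p. For instance
  ∂dg = g − d.
As a 10×22 matrix over Z this has rank 9, with invariant factors (1,1,1,1,1,1,1,1,1).

The boundary map ∂_2: C_2 → C_1 maps a triangle to the signed sum of its edges. For instance
  ∂cdf = df − cf + cd,
  ∂cgh = gh − ch + cg.
The resulting 22×15 matrix has rank 12, and its Smith normal form has invariant factors (1,1,1,1,1,1,1,1,1,1,1,1).

∂_3: C_3 → C_2 sends each 3-simplex σ to the alternating sum Σ_i (−1)^i (σ with its i-th vertex removed). For instance
  ∂cdfg = dfg − cfg + cdg − cdf,
  ∂cfgh = fgh − cgh + cfh − cfg.
The resulting 15×3 matrix has rank 3, and its Smith normal form has invariant factors (1,1,1).

Now H_k = ker ∂_k / im ∂_{k+1}, so:

  H_0: rank C_0 − rank ∂_1 = 10 − 9 = 1, and the invariant factors of ∂_1 are all 1, so H_0 = Z.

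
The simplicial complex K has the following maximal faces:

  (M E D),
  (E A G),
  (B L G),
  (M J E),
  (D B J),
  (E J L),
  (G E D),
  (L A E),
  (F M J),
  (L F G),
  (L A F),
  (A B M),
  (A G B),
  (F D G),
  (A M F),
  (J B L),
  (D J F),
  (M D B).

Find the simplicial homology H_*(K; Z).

Fix the vertex order A < B < D < E < F < G < J < L < M and write every simplex with vertices in increasing order. Then dim K = 2 and the simplices of K are:

  0-simplices (9): A, B, D, E, F, G, J, L, M
  1-simplices (27): AB, AE, AF, AG, AL, AM, BD, BG, BJ, BL, BM, DE, DF, DG, DJ, DM, EG, EJ, EL, EM, FG, FJ, FL, FM, GL, JL, JM
  2-simplices (18): ABG, ABM, AEG, AEL, AFL, AFM, BDJ, BDM, BGL, BJL, DEG, DEM, DFG, DFJ, EJL, EJM, FGL, FJM

giving chain groups C_0 ≅ Z^9, C_1 ≅ Z^27, C_2 ≅ Z^18.

∂_1: C_1 → C_0 is given by ∂[p,q] = [q] − [p]. For instance
  ∂FL = L − F.
As a 9×27 matrix over Z this has rank 8, with invariant factors (1,1,1,1,1,1,1,1).

∂_2: C_2 → C_1 acts by ∂[p,q,r] = [q,r] − [p,r] + [p,q]. For instance
  ∂EJL = JL − EL + EJ,
  ∂ABM = BM − AM + AB.
The 27×18 boundary matrix has rank 18 and Smith normal form diag(1,1,1,1,1,1,1,1,1,1,1,1,1,1,1,1,1,2).

Reading off H_k = ker ∂_k / im ∂_{k+1}:

  H_0: rank C_0 − rank ∂_1 = 9 − 8 = 1, and the invariant factors of ∂_1 are all 1, so H_0 = Z.
  H_1: rank ker ∂_1 − rank ∂_2 = (27 − 8) − 18 = 1, and ∂_2 has invariant factor 2 > 1, so H_1 = Z ⊕ Z/2.
  H_2: rank ker ∂_2 − rank ∂_3 = (18 − 18) − 0 = 0, and there is no ∂_3, so H_2 = 0.

As a check, the Euler characteristic is 9 − 27 + 18 = 0, which agrees with 1 − 1 + 0 = 0.

H_0 ≅ Z,  H_1 ≅ Z ⊕ Z/2,  H_2 = 0.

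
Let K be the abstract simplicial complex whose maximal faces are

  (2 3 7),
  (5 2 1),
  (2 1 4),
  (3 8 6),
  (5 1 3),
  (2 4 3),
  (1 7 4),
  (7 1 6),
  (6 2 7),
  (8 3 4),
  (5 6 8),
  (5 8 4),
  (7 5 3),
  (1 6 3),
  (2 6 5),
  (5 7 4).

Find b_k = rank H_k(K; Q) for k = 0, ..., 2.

b_0 = 1, b_1 = 2, b_2 = 1.

K has 8 vertices, 24 edges, 16 triangles.
rank ∂_0 = 0, rank ∂_1 = 7 ⇒ b_0 = 8 − 0 − 7 = 1; all invariant factors of ∂_1 are 1 so no torsion. So H_0 ≅ Z.
rank ∂_1 = 7, rank ∂_2 = 15 ⇒ b_1 = 24 − 7 − 15 = 2; all invariant factors of ∂_2 are 1 so no torsion. So H_1 ≅ Z^2.
rank ∂_2 = 15, rank ∂_3 = 0 ⇒ b_2 = 16 − 15 − 0 = 1. So H_2 ≅ Z.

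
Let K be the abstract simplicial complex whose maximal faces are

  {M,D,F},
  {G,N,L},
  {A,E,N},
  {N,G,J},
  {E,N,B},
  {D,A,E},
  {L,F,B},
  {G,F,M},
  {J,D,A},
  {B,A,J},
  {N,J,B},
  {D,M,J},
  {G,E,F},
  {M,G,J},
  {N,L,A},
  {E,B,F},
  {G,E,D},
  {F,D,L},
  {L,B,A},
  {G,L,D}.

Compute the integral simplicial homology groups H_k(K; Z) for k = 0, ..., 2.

K has 10 vertices, 30 edges, 20 triangles.
rank ∂_0 = 0, rank ∂_1 = 9 ⇒ b_0 = 10 − 0 − 9 = 1; all invariant factors of ∂_1 are 1 so no torsion. So H_0 = Z.
rank ∂_1 = 9, rank ∂_2 = 20 ⇒ b_1 = 30 − 9 − 20 = 1; ∂_2 has invariant factor(s) [2] giving torsion. So H_1 = Z ⊕ Z/2Z.
rank ∂_2 = 20, rank ∂_3 = 0 ⇒ b_2 = 20 − 20 − 0 = 0. So H_2 = 0.

H_0 ≅ Z,  H_1 ≅ Z ⊕ Z/2Z,  H_2 = 0.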